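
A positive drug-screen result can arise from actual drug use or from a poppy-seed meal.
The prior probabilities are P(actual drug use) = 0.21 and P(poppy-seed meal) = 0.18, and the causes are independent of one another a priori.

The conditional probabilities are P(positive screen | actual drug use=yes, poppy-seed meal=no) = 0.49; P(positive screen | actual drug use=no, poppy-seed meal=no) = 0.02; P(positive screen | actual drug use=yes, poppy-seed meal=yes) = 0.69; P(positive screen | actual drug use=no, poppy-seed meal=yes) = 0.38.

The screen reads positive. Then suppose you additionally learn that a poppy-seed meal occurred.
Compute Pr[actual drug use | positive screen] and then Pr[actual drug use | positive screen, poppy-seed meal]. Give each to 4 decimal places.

Pr[actual drug use | positive screen] ≈ 0.6225; Pr[actual drug use | positive screen, poppy-seed meal] ≈ 0.3255

P(positive screen) = 0.02·0.79·0.82 + 0.38·0.79·0.18 + 0.49·0.21·0.82 + 0.69·0.21·0.18 = 0.012956 + 0.054036 + 0.084378 + 0.026082 = 0.177452
Of this, 0.110460 comes from 0.084378 + 0.026082 (the actual drug use=true cases).
Hence the posterior is 0.110460/0.177452 ≈ 0.6225.

Now also conditioning on poppy-seed meal=true:
Numerator (weight on configurations with actual drug use): 0.69×0.21 = 0.144900
Normalizer over all consistent configurations: 0.38×0.79 + 0.69×0.21 = 0.445100
Posterior = 0.144900 / 0.445100 ≈ 0.3255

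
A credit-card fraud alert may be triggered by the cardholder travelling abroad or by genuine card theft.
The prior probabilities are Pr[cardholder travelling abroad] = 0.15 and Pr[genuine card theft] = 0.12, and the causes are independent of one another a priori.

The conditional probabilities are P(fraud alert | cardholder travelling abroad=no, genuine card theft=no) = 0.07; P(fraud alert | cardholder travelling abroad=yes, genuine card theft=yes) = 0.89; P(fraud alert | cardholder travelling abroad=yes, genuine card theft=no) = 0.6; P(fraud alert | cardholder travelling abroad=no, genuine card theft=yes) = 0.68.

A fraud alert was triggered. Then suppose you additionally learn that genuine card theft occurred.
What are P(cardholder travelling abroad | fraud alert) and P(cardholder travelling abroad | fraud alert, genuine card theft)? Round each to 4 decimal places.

Weight on cardholder travelling abroad=true, given the evidence: 0.079200 + 0.016020 = 0.095220
The normalizing constant is 0.07×0.85×0.88 + 0.68×0.85×0.12 + 0.6×0.15×0.88 + 0.89×0.15×0.12 = 0.216940
Posterior = 0.095220 / 0.216940 ≈ 0.4389

Now also conditioning on genuine card theft=true:
Numerator (weight on configurations with cardholder travelling abroad): 0.89*0.15 = 0.133500
The normalizing constant is 0.68*0.85 + 0.89*0.15 = 0.711500
P(cardholder travelling abroad | fraud alert, genuine card theft) = 0.133500/0.711500 ≈ 0.1876

P(cardholder travelling abroad | fraud alert) ≈ 0.4389; P(cardholder travelling abroad | fraud alert, genuine card theft) ≈ 0.1876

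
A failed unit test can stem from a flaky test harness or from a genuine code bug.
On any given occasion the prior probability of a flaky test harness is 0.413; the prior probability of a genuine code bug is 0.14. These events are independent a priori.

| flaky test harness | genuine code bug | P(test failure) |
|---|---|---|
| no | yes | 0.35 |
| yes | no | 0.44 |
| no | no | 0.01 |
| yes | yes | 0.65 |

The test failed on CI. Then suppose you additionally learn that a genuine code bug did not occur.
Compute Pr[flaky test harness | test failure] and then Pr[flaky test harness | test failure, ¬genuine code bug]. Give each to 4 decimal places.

Pr[flaky test harness | test failure] ≈ 0.8515; Pr[flaky test harness | test failure, ¬genuine code bug] ≈ 0.9687

By total probability over the 4 (flaky test harness, genuine code bug) configurations:
  P(test failure) = 0.01×0.587×0.86 + 0.35×0.587×0.14 + 0.44×0.413×0.86 + 0.65×0.413×0.14
        = 0.005048 + 0.028763 + 0.156279 + 0.037583 = 0.227673
The terms with flaky test harness present sum to 0.193862, so
  P(flaky test harness | test failure) = 0.193862 / 0.227673 ≈ 0.8515

Now condition on the additional information:
P(test failure | ¬genuine code bug) = 0.01·0.587 + 0.44·0.413 = 0.005870 + 0.181720 = 0.187590
Of this, 0.181720 comes from 0.44·0.413 (the flaky test harness=true cases).
P(flaky test harness | test failure, ¬genuine code bug) = 0.181720 / 0.187590 ≈ 0.9687
With genuine code bug excluded, flaky test harness must carry more of the explanatory weight for the test failure.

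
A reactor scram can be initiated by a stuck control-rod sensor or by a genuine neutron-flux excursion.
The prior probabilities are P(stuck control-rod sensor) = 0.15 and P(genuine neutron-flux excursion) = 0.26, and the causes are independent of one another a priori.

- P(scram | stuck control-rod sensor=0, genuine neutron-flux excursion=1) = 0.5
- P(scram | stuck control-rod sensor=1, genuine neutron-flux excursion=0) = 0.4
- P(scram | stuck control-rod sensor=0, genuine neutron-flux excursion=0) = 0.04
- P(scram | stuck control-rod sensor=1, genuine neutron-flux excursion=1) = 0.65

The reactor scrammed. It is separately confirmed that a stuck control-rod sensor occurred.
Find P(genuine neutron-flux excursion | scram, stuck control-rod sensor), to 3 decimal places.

P(genuine neutron-flux excursion | scram, stuck control-rod sensor) ≈ 0.363

Enumerate both values of genuine neutron-flux excursion and weight by the priors:
  P(scram | stuck control-rod sensor) = 0.4×0.74 + 0.65×0.26
        = 0.296000 + 0.169000 = 0.465000
Configurations with genuine neutron-flux excursion contribute 0.169000, so
  P(genuine neutron-flux excursion | scram, stuck control-rod sensor) = 0.169000 / 0.465000 ≈ 0.363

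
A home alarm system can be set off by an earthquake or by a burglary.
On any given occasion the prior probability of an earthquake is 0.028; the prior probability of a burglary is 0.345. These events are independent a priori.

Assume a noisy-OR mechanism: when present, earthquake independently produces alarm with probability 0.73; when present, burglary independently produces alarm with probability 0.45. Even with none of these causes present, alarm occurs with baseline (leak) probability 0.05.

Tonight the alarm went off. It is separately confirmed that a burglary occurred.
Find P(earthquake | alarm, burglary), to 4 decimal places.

P(earthquake | alarm, burglary) ≈ 0.0493

Under noisy-OR, P(alarm | causes) = 1 − (1−0.05)·∏(1−qᵢ) over the active causes.
By total probability over both values of earthquake:
  P(alarm | burglary) = 0.4775·0.972 + 0.858925·0.028
        = 0.464130 + 0.024050 = 0.488180
Keeping only the earthquake-present terms gives 0.024050, so
  P(earthquake | alarm, burglary) = 0.024050 / 0.488180 ≈ 0.0493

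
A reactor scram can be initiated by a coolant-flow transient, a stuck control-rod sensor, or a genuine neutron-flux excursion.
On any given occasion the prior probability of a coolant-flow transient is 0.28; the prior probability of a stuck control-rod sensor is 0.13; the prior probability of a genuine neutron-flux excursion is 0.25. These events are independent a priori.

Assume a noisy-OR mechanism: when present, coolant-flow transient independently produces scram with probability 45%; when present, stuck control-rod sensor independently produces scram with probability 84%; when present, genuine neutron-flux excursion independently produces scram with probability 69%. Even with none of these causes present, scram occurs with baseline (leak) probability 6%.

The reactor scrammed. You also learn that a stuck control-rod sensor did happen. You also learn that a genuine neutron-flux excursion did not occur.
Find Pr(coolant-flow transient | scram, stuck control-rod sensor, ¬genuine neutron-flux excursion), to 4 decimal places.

Pr(coolant-flow transient | scram, stuck control-rod sensor, ¬genuine neutron-flux excursion) ≈ 0.2957

Under noisy-OR, P(scram | causes) = 1 − (1−0.06)·∏(1−qᵢ) over the active causes.
For the numerator, keep only coolant-flow transient=true terms: 0.91728·0.28 = 0.256838
Normalizer over all consistent configurations: 0.8496·0.72 + 0.91728·0.28 = 0.868550
P(coolant-flow transient | scram, stuck control-rod sensor, ¬genuine neutron-flux excursion) = 0.256838/0.868550 ≈ 0.2957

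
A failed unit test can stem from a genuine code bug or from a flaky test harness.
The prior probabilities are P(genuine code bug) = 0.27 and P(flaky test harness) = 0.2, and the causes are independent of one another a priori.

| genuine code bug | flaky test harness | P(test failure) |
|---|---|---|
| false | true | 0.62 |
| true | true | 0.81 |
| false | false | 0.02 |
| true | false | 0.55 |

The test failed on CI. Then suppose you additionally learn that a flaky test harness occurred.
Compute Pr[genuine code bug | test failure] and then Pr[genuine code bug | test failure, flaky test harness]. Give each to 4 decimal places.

Pr[genuine code bug | test failure] ≈ 0.6140; Pr[genuine code bug | test failure, flaky test harness] ≈ 0.3258

Enumerate the 4 (genuine code bug, flaky test harness) configurations and weight by the priors:
  P(test failure) = 0.02×0.73×0.8 + 0.62×0.73×0.2 + 0.55×0.27×0.8 + 0.81×0.27×0.2
        = 0.011680 + 0.090520 + 0.118800 + 0.043740 = 0.264740
Keeping only the genuine code bug-present terms gives 0.162540, so
  P(genuine code bug | test failure) = 0.162540 / 0.264740 ≈ 0.6140

Now condition on the additional information:
Sum P(test failure|·) weighted by the priors over both values of genuine code bug:
  P(test failure | flaky test harness) = 0.62*0.73 + 0.81*0.27
        = 0.452600 + 0.218700 = 0.671300
The terms with genuine code bug present sum to 0.218700, so
  P(genuine code bug | test failure, flaky test harness) = 0.218700 / 0.671300 ≈ 0.3258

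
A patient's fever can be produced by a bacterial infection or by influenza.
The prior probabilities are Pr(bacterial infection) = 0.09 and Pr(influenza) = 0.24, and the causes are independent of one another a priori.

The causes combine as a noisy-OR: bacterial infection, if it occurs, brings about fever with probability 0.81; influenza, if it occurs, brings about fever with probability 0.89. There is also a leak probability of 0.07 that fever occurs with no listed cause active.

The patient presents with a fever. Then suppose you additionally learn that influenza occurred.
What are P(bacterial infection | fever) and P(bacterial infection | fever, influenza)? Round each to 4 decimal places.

Under noisy-OR, P(fever | causes) = 1 − (1−0.07)·∏(1−qᵢ) over the active causes.
P(fever) = 0.07·0.91·0.76 + 0.8977·0.91·0.24 + 0.8233·0.09·0.76 + 0.980563·0.09·0.24 = 0.048412 + 0.196058 + 0.056314 + 0.021180 = 0.321964
Of this, 0.077494 comes from 0.056314 + 0.021180 (the bacterial infection=true cases).
P(bacterial infection | fever) = 0.077494 / 0.321964 ≈ 0.2407

Now condition on the additional information:
P(fever | influenza) = 0.8977*0.91 + 0.980563*0.09 = 0.816907 + 0.088251 = 0.905158
The bacterial infection-present share is 0.980563*0.09 = 0.088251.
Hence the posterior is 0.088251/0.905158 ≈ 0.0975.

P(bacterial infection | fever) ≈ 0.2407; P(bacterial infection | fever, influenza) ≈ 0.0975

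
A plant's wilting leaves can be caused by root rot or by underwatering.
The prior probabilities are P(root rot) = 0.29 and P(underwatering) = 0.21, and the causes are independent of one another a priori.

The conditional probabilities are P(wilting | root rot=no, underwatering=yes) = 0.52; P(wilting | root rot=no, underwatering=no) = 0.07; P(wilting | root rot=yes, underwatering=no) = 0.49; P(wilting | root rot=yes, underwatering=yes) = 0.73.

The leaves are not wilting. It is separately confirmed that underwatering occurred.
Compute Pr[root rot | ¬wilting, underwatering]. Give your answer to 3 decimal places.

Pr[root rot | ¬wilting, underwatering] ≈ 0.187

Numerator (weight on configurations with root rot): 0.27×0.29 = 0.078300
Denominator P(¬wilting | underwatering): 0.48×0.71 + 0.27×0.29 = 0.419100
Posterior = 0.078300 / 0.419100 ≈ 0.187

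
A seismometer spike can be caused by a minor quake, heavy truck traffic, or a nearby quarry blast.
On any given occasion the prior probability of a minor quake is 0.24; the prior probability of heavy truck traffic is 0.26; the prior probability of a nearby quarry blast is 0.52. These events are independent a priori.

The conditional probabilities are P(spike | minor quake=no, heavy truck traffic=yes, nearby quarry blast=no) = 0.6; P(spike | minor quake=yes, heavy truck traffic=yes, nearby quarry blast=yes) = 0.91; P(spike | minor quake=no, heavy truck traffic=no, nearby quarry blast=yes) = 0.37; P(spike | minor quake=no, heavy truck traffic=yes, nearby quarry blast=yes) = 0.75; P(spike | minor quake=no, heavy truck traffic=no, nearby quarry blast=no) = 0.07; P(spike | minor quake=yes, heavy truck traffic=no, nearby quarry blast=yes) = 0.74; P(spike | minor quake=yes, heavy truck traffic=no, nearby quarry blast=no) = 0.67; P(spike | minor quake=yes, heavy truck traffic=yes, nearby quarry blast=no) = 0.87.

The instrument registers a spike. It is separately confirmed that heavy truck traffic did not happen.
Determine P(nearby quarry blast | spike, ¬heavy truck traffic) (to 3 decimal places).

Sum P(spike|·) weighted by the priors over the 4 (minor quake, nearby quarry blast) configurations:
  P(spike | ¬heavy truck traffic) = 0.07*0.76*0.48 + 0.37*0.76*0.52 + 0.67*0.24*0.48 + 0.74*0.24*0.52
        = 0.025536 + 0.146224 + 0.077184 + 0.092352 = 0.341296
The terms with nearby quarry blast present sum to 0.238576, so
  P(nearby quarry blast | spike, ¬heavy truck traffic) = 0.238576 / 0.341296 ≈ 0.699

P(nearby quarry blast | spike, ¬heavy truck traffic) ≈ 0.699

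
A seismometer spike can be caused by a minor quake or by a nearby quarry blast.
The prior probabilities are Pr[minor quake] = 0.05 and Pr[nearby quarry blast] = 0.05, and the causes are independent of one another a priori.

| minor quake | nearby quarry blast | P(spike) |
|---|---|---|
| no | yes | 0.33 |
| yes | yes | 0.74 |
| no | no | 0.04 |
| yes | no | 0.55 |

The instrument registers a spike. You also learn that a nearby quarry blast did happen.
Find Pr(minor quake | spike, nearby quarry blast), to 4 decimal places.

Pr(minor quake | spike, nearby quarry blast) ≈ 0.1056

P(spike | nearby quarry blast) = 0.33·0.95 + 0.74·0.05 = 0.313500 + 0.037000 = 0.350500
Of this, 0.037000 comes from 0.74·0.05 (the minor quake=true cases).
Hence the posterior is 0.037000/0.350500 ≈ 0.1056.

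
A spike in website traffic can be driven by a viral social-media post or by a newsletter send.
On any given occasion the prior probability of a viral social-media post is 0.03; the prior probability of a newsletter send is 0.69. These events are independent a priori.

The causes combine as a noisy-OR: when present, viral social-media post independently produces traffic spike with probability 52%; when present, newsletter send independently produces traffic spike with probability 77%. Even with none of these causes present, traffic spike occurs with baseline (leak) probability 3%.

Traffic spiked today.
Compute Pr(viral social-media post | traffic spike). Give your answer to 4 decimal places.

Under noisy-OR, P(traffic spike | causes) = 1 − (1−0.03)·∏(1−qᵢ) over the active causes.
Enumerate the 4 (viral social-media post, newsletter send) configurations and weight by the priors:
  P(traffic spike) = 0.03*0.97*0.31 + 0.7769*0.97*0.69 + 0.5344*0.03*0.31 + 0.892912*0.03*0.69
        = 0.009021 + 0.519979 + 0.004970 + 0.018483 = 0.552453
The terms with viral social-media post present sum to 0.023453, so
  P(viral social-media post | traffic spike) = 0.023453 / 0.552453 ≈ 0.0425

Pr(viral social-media post | traffic spike) ≈ 0.0425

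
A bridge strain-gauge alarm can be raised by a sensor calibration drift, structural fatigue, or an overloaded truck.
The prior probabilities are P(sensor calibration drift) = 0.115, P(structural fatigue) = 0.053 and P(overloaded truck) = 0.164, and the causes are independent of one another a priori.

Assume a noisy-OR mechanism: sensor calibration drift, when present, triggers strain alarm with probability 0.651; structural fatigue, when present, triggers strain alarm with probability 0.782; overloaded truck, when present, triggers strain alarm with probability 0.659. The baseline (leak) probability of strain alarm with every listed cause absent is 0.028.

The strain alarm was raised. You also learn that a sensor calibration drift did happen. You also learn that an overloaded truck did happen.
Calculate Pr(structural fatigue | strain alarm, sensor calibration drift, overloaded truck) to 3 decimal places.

Pr(structural fatigue | strain alarm, sensor calibration drift, overloaded truck) ≈ 0.058

Under noisy-OR, P(strain alarm | causes) = 1 − (1−0.028)·∏(1−qᵢ) over the active causes.
P(strain alarm | sensor calibration drift, overloaded truck) = 0.884323×0.947 + 0.974782×0.053 = 0.837454 + 0.051663 = 0.889117
The structural fatigue-present share is 0.974782×0.053 = 0.051663.
Hence the posterior is 0.051663/0.889117 ≈ 0.058.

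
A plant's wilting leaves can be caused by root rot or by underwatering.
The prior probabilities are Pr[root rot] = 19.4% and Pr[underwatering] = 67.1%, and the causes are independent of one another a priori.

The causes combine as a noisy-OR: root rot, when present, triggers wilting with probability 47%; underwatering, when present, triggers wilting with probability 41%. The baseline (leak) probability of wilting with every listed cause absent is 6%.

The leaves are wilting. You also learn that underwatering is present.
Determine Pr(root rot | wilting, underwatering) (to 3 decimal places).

Pr(root rot | wilting, underwatering) ≈ 0.276

Under noisy-OR, P(wilting | causes) = 1 − (1−0.06)·∏(1−qᵢ) over the active causes.
Enumerate both values of root rot and weight by the priors:
  P(wilting | underwatering) = 0.4454×0.806 + 0.706062×0.194
        = 0.358992 + 0.136976 = 0.495968
Configurations with root rot contribute 0.136976, so
  P(root rot | wilting, underwatering) = 0.136976 / 0.495968 ≈ 0.276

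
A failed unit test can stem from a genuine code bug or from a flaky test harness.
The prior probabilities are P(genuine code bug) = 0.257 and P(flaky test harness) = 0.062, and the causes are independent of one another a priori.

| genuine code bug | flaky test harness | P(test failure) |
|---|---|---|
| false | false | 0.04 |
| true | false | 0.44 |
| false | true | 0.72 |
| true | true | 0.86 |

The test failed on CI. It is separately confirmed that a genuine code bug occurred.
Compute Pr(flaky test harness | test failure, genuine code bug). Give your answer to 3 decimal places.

Pr(flaky test harness | test failure, genuine code bug) ≈ 0.114

Numerator (weight on configurations with flaky test harness): 0.86×0.062 = 0.053320
Normalizer over all consistent configurations: 0.44×0.938 + 0.86×0.062 = 0.466040
P(flaky test harness | test failure, genuine code bug) = 0.053320/0.466040 ≈ 0.114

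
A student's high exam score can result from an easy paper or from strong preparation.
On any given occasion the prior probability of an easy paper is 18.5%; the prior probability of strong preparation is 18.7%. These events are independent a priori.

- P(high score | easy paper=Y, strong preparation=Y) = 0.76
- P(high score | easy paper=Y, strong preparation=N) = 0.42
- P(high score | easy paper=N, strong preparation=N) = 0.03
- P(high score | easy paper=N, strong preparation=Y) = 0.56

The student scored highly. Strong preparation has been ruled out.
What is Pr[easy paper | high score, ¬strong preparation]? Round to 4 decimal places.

Numerator (weight on configurations with easy paper): 0.42×0.185 = 0.077700
Normalizer over all consistent configurations: 0.03×0.815 + 0.42×0.185 = 0.102150
P(easy paper | high score, ¬strong preparation) = 0.077700/0.102150 ≈ 0.7606

Pr[easy paper | high score, ¬strong preparation] ≈ 0.7606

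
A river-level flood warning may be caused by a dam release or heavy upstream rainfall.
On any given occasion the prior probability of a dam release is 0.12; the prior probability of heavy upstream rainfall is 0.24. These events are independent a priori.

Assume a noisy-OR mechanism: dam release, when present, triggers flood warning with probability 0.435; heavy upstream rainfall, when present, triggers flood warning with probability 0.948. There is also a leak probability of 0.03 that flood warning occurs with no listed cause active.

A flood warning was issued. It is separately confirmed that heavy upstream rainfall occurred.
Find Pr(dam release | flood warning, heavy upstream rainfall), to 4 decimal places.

Under noisy-OR, P(flood warning | causes) = 1 − (1−0.03)·∏(1−qᵢ) over the active causes.
P(flood warning | heavy upstream rainfall) = 0.94956×0.88 + 0.971501×0.12 = 0.835613 + 0.116580 = 0.952193
Restricting to configurations with dam release present: 0.971501×0.12 = 0.116580.
Hence the posterior is 0.116580/0.952193 ≈ 0.1224.

Pr(dam release | flood warning, heavy upstream rainfall) ≈ 0.1224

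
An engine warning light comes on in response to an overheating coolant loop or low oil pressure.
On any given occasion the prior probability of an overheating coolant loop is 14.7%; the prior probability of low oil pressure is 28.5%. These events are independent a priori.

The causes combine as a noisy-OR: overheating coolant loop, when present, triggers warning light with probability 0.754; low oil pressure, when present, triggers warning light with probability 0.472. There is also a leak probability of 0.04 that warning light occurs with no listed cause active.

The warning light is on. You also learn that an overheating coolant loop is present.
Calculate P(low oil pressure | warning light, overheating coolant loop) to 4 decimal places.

Under noisy-OR, P(warning light | causes) = 1 − (1−0.04)·∏(1−qᵢ) over the active causes.
By total probability over both values of low oil pressure:
  P(warning light | overheating coolant loop) = 0.76384×0.715 + 0.875308×0.285
        = 0.546146 + 0.249463 = 0.795609
Keeping only the low oil pressure-present terms gives 0.249463, so
  P(low oil pressure | warning light, overheating coolant loop) = 0.249463 / 0.795609 ≈ 0.3135

P(low oil pressure | warning light, overheating coolant loop) ≈ 0.3135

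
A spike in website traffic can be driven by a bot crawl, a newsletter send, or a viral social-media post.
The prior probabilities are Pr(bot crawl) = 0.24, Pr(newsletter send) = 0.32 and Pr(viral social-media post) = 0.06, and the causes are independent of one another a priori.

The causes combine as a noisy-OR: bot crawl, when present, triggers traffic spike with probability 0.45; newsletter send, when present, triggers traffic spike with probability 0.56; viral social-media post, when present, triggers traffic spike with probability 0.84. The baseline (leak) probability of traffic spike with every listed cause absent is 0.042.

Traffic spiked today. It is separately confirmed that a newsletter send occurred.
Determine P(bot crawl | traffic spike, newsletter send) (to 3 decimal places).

P(bot crawl | traffic spike, newsletter send) ≈ 0.291

Under noisy-OR, P(traffic spike | causes) = 1 − (1−0.042)·∏(1−qᵢ) over the active causes.
P(traffic spike | newsletter send) = 0.57848·0.76·0.94 + 0.932557·0.76·0.06 + 0.768164·0.24·0.94 + 0.962906·0.24·0.06 = 0.413266 + 0.042525 + 0.173298 + 0.013866 = 0.642955
Of this, 0.187164 comes from 0.173298 + 0.013866 (the bot crawl=true cases).
P(bot crawl | traffic spike, newsletter send) = 0.187164 / 0.642955 ≈ 0.291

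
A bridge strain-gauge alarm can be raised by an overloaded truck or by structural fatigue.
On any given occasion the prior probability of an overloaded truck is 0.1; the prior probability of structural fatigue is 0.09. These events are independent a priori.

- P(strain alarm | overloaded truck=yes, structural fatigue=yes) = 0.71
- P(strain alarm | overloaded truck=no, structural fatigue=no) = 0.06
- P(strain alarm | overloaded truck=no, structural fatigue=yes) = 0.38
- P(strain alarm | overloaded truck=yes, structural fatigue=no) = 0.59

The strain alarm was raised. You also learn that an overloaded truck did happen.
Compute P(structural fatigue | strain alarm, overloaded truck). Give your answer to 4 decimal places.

P(structural fatigue | strain alarm, overloaded truck) ≈ 0.1064

P(strain alarm | overloaded truck) = 0.59*0.91 + 0.71*0.09 = 0.536900 + 0.063900 = 0.600800
Restricting to configurations with structural fatigue present: 0.71*0.09 = 0.063900.
P(structural fatigue | strain alarm, overloaded truck) = 0.063900 / 0.600800 ≈ 0.1064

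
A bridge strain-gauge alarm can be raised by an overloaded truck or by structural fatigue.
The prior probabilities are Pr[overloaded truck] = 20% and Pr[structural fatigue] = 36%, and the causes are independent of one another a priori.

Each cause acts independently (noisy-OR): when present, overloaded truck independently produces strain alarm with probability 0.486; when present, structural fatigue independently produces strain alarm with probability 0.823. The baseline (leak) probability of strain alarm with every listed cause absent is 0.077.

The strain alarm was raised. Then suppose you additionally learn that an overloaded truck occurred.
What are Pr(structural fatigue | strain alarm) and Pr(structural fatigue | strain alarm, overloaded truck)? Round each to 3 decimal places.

Pr(structural fatigue | strain alarm) ≈ 0.742; Pr(structural fatigue | strain alarm, overloaded truck) ≈ 0.495

Under noisy-OR, P(strain alarm | causes) = 1 − (1−0.077)·∏(1−qᵢ) over the active causes.
Sum P(strain alarm|·) weighted by the priors over the 4 (overloaded truck, structural fatigue) configurations:
  P(strain alarm) = 0.077*0.8*0.64 + 0.836629*0.8*0.36 + 0.525578*0.2*0.64 + 0.916027*0.2*0.36
        = 0.039424 + 0.240949 + 0.067274 + 0.065954 = 0.413601
The terms with structural fatigue present sum to 0.306903, so
  P(structural fatigue | strain alarm) = 0.306903 / 0.413601 ≈ 0.742

Now condition on the additional information:
By total probability over both values of structural fatigue:
  P(strain alarm | overloaded truck) = 0.525578×0.64 + 0.916027×0.36
        = 0.336370 + 0.329770 = 0.666140
Keeping only the structural fatigue-present terms gives 0.329770, so
  P(structural fatigue | strain alarm, overloaded truck) = 0.329770 / 0.666140 ≈ 0.495
— overloaded truck explains away the evidence for structural fatigue.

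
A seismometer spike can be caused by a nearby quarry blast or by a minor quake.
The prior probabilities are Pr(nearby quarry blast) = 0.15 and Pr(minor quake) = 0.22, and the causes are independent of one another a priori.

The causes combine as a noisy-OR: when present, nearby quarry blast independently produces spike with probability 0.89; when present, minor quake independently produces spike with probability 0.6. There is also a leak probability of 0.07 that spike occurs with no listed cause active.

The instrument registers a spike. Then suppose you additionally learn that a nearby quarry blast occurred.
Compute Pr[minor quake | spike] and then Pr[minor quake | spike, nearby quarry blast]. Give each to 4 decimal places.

Under noisy-OR, P(spike | causes) = 1 − (1−0.07)·∏(1−qᵢ) over the active causes.
Enumerate the 4 (nearby quarry blast, minor quake) configurations and weight by the priors:
  P(spike) = 0.07*0.85*0.78 + 0.628*0.85*0.22 + 0.8977*0.15*0.78 + 0.95908*0.15*0.22
        = 0.046410 + 0.117436 + 0.105031 + 0.031650 = 0.300527
Keeping only the minor quake-present terms gives 0.149086, so
  P(minor quake | spike) = 0.149086 / 0.300527 ≈ 0.4961

Now condition on the additional information:
Sum P(spike|·) weighted by the priors over both values of minor quake:
  P(spike | nearby quarry blast) = 0.8977×0.78 + 0.95908×0.22
        = 0.700206 + 0.210998 = 0.911204
Configurations with minor quake contribute 0.210998, so
  P(minor quake | spike, nearby quarry blast) = 0.210998 / 0.911204 ≈ 0.2316

Pr[minor quake | spike] ≈ 0.4961; Pr[minor quake | spike, nearby quarry blast] ≈ 0.2316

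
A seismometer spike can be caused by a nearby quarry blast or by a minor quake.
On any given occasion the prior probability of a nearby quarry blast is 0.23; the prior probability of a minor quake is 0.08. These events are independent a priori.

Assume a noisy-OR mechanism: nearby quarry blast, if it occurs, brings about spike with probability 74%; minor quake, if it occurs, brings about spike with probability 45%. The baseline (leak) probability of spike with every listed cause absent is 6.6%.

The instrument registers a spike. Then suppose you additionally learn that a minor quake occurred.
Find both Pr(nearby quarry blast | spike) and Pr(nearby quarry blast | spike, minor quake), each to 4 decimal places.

Pr(nearby quarry blast | spike) ≈ 0.6966; Pr(nearby quarry blast | spike, minor quake) ≈ 0.3473

Under noisy-OR, P(spike | causes) = 1 − (1−0.066)·∏(1−qᵢ) over the active causes.
P(spike) = 0.066·0.77·0.92 + 0.4863·0.77·0.08 + 0.75716·0.23·0.92 + 0.866438·0.23·0.08 = 0.046754 + 0.029956 + 0.160215 + 0.015942 = 0.252867
Restricting to configurations with nearby quarry blast present: 0.160215 + 0.015942 = 0.176157.
P(nearby quarry blast | spike) = 0.176157 / 0.252867 ≈ 0.6966

With the extra evidence:
For the numerator, keep only nearby quarry blast=true terms: 0.866438·0.23 = 0.199281
Normalizer over all consistent configurations: 0.4863·0.77 + 0.866438·0.23 = 0.573732
Posterior = 0.199281 / 0.573732 ≈ 0.3473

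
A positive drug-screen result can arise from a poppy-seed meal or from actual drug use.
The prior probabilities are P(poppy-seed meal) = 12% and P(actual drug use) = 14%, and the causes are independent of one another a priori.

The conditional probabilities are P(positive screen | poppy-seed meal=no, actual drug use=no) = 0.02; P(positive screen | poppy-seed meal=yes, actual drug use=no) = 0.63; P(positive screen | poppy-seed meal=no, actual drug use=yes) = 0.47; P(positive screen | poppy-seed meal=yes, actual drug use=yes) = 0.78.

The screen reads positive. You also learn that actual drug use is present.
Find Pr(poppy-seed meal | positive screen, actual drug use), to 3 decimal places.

Pr(poppy-seed meal | positive screen, actual drug use) ≈ 0.185

For the numerator, keep only poppy-seed meal=true terms: 0.78·0.12 = 0.093600
Normalizer over all consistent configurations: 0.47·0.88 + 0.78·0.12 = 0.507200
P(poppy-seed meal | positive screen, actual drug use) = 0.093600/0.507200 ≈ 0.185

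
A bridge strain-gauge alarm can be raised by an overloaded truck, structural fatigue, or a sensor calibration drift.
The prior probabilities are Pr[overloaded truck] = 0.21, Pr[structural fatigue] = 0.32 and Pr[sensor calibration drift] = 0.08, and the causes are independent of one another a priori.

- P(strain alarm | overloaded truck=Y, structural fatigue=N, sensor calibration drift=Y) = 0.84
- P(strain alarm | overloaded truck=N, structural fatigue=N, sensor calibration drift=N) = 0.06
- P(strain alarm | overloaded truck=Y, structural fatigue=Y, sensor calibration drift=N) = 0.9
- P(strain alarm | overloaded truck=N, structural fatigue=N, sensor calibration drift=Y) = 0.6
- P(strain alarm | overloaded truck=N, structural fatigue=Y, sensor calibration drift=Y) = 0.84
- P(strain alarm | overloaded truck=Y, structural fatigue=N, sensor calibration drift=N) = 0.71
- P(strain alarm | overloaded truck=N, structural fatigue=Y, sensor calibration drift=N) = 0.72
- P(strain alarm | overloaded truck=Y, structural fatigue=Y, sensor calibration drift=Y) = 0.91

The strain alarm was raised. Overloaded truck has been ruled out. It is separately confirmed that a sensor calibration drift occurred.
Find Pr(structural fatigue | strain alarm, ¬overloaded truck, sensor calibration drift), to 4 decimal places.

Pr(structural fatigue | strain alarm, ¬overloaded truck, sensor calibration drift) ≈ 0.3972

Weight on structural fatigue=true, given the evidence: 0.84*0.32 = 0.268800
The normalizing constant is 0.6*0.68 + 0.84*0.32 = 0.676800
P(structural fatigue | strain alarm, ¬overloaded truck, sensor calibration drift) = 0.268800/0.676800 ≈ 0.3972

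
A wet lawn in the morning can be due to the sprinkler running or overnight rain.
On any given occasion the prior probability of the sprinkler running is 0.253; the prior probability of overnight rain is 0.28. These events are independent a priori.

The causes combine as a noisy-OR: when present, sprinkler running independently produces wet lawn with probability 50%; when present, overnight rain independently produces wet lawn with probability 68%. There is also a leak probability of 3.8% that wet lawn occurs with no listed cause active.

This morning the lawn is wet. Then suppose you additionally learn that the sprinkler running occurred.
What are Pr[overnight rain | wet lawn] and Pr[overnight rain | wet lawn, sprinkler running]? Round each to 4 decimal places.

Under noisy-OR, P(wet lawn | causes) = 1 − (1−0.038)·∏(1−qᵢ) over the active causes.
Enumerate the 4 (sprinkler running, overnight rain) configurations and weight by the priors:
  P(wet lawn) = 0.038*0.747*0.72 + 0.69216*0.747*0.28 + 0.519*0.253*0.72 + 0.84608*0.253*0.28
        = 0.020438 + 0.144772 + 0.094541 + 0.059936 = 0.319687
Keeping only the overnight rain-present terms gives 0.204708, so
  P(overnight rain | wet lawn) = 0.204708 / 0.319687 ≈ 0.6403

Now also conditioning on sprinkler running=true:
P(wet lawn | sprinkler running) = 0.519·0.72 + 0.84608·0.28 = 0.373680 + 0.236902 = 0.610582
The overnight rain-present share is 0.84608·0.28 = 0.236902.
P(overnight rain | wet lawn, sprinkler running) = 0.236902 / 0.610582 ≈ 0.3880
— sprinkler running explains away the evidence for overnight rain.

Pr[overnight rain | wet lawn] ≈ 0.6403; Pr[overnight rain | wet lawn, sprinkler running] ≈ 0.3880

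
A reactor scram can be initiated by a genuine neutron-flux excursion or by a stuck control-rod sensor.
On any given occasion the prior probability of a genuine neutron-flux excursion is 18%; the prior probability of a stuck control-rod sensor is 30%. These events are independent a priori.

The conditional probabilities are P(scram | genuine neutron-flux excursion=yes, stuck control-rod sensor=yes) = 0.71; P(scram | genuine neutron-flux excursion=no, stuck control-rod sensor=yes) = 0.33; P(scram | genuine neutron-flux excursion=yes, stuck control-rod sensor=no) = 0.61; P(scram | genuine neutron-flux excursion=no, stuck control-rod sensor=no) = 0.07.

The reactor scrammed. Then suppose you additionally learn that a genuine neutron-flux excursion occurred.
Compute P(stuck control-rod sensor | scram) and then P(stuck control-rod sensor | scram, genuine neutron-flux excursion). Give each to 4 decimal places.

P(scram) = 0.07×0.82×0.7 + 0.33×0.82×0.3 + 0.61×0.18×0.7 + 0.71×0.18×0.3 = 0.040180 + 0.081180 + 0.076860 + 0.038340 = 0.236560
Of this, 0.119520 comes from 0.081180 + 0.038340 (the stuck control-rod sensor=true cases).
P(stuck control-rod sensor | scram) = 0.119520 / 0.236560 ≈ 0.5052

Now condition on the additional information:
P(scram | genuine neutron-flux excursion) = 0.61×0.7 + 0.71×0.3 = 0.427000 + 0.213000 = 0.640000
Of this, 0.213000 comes from 0.71×0.3 (the stuck control-rod sensor=true cases).
So P(stuck control-rod sensor | scram, genuine neutron-flux excursion) = 0.213000/0.640000 ≈ 0.3328.

P(stuck control-rod sensor | scram) ≈ 0.5052; P(stuck control-rod sensor | scram, genuine neutron-flux excursion) ≈ 0.3328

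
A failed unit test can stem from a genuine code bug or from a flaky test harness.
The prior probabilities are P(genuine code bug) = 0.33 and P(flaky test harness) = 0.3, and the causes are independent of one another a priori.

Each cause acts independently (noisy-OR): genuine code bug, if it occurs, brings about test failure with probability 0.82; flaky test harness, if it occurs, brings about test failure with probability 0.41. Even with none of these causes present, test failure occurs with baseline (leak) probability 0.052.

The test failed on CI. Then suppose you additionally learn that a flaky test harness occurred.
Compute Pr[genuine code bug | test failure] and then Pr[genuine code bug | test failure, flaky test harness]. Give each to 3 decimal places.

Pr[genuine code bug | test failure] ≈ 0.713; Pr[genuine code bug | test failure, flaky test harness] ≈ 0.501

Under noisy-OR, P(test failure | causes) = 1 − (1−0.052)·∏(1−qᵢ) over the active causes.
P(test failure) = 0.052·0.67·0.7 + 0.44068·0.67·0.3 + 0.82936·0.33·0.7 + 0.899322·0.33·0.3 = 0.024388 + 0.088577 + 0.191582 + 0.089033 = 0.393580
Of this, 0.280615 comes from 0.191582 + 0.089033 (the genuine code bug=true cases).
So P(genuine code bug | test failure) = 0.280615/0.393580 ≈ 0.713.

With the extra evidence:
For the numerator, keep only genuine code bug=true terms: 0.899322*0.33 = 0.296776
The normalizing constant is 0.44068*0.67 + 0.899322*0.33 = 0.592032
Posterior = 0.296776 / 0.592032 ≈ 0.501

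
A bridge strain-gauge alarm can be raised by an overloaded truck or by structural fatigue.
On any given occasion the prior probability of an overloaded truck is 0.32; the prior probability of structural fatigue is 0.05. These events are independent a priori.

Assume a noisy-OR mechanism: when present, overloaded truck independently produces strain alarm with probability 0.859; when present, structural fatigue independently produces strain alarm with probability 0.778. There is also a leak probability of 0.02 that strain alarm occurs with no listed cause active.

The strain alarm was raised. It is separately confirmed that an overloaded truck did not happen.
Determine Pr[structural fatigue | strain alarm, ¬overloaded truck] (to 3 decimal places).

Under noisy-OR, P(strain alarm | causes) = 1 − (1−0.02)·∏(1−qᵢ) over the active causes.
P(strain alarm | ¬overloaded truck) = 0.02*0.95 + 0.78244*0.05 = 0.019000 + 0.039122 = 0.058122
Of this, 0.039122 comes from 0.78244*0.05 (the structural fatigue=true cases).
So P(structural fatigue | strain alarm, ¬overloaded truck) = 0.039122/0.058122 ≈ 0.673.

Pr[structural fatigue | strain alarm, ¬overloaded truck] ≈ 0.673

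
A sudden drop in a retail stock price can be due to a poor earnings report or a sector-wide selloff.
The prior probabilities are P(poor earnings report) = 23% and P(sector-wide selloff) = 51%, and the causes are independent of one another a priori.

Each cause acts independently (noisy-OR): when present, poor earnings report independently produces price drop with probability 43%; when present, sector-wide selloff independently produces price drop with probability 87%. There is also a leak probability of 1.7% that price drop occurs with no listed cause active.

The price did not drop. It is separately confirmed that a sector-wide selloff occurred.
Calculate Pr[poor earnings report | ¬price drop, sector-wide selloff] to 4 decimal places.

Pr[poor earnings report | ¬price drop, sector-wide selloff] ≈ 0.1455

Under noisy-OR, P(price drop | causes) = 1 − (1−0.017)·∏(1−qᵢ) over the active causes.
Sum P(¬price drop|·) weighted by the priors over both values of poor earnings report:
  P(¬price drop | sector-wide selloff) = 0.12779×0.77 + 0.07284×0.23
        = 0.098398 + 0.016753 = 0.115151
The terms with poor earnings report present sum to 0.016753, so
  P(poor earnings report | ¬price drop, sector-wide selloff) = 0.016753 / 0.115151 ≈ 0.1455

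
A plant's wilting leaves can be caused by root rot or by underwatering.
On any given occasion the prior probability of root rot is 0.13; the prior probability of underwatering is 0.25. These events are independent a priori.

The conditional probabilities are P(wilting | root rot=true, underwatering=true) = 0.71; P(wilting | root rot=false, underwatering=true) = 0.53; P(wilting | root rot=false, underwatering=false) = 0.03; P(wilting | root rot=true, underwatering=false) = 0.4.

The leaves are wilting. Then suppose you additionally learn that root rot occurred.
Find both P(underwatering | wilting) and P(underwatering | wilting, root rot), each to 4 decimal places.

For the numerator, keep only underwatering=true terms: 0.115275 + 0.023075 = 0.138350
Denominator P(wilting): 0.03·0.87·0.75 + 0.53·0.87·0.25 + 0.4·0.13·0.75 + 0.71·0.13·0.25 = 0.196925
Posterior = 0.138350 / 0.196925 ≈ 0.7026

Now condition on the additional information:
P(wilting | root rot) = 0.4×0.75 + 0.71×0.25 = 0.300000 + 0.177500 = 0.477500
Restricting to configurations with underwatering present: 0.71×0.25 = 0.177500.
P(underwatering | wilting, root rot) = 0.177500 / 0.477500 ≈ 0.3717
Conditioning on root rot lowers the posterior on underwatering: the classic explaining-away effect in a common-effect structure.

P(underwatering | wilting) ≈ 0.7026; P(underwatering | wilting, root rot) ≈ 0.3717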